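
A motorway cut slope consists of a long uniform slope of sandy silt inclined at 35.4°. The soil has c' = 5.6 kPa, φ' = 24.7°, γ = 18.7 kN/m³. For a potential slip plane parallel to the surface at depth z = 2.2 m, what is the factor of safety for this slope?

For an infinite slope with a slip plane parallel to the surface (no pore pressure): FS = [c' + γz cos²β tanφ'] / [γz sinβ cosβ].
γz = 18.7·2.2 = 41.14 kN/m²
Numerator = 5.6 + 41.14·cos²35.4°·tan24.7° = 5.6 + 41.14·0.6644·0.4599 = 18.173 kPa
Denominator = 41.14·sin35.4°·cos35.4° = 41.14·0.5793·0.8151 = 19.426 kPa
FS = 18.173 / 19.426 = 0.935

FS = 0.94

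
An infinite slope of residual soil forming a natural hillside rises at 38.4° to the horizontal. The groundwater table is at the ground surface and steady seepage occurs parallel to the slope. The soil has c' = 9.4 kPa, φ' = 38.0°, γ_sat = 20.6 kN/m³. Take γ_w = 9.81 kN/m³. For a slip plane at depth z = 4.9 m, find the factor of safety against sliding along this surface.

FS = 0.71

With seepage parallel to the slope and the water table at the surface, the effective normal stress on the slip plane uses the buoyant unit weight γ' = γ_sat − γ_w while the driving shear stress uses γ_sat:
FS = [c' + γ' z cos²β tanφ'] / [γ_sat z sinβ cosβ]
γ' = 20.6 − 9.81 = 10.79 kN/m³
Numerator = 9.4 + 10.79·4.9·cos²38.4°·tan38.0° = 9.4 + 10.79·4.9·0.6142·0.7813 = 34.770 kPa
Denominator = 20.6·4.9·sin38.4°·cos38.4° = 20.6·4.9·0.6211·0.7837 = 49.137 kPa
FS = 34.770 / 49.137 = 0.708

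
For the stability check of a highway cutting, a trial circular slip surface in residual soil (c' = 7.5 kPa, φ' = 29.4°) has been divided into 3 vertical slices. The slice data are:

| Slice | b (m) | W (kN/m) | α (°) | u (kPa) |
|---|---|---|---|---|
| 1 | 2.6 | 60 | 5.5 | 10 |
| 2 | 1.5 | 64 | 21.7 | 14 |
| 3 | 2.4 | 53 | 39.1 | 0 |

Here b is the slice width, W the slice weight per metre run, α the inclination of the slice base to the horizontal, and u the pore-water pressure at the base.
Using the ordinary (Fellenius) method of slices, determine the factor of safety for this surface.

Ordinary method of slices: FS = Σ[c'·Δl_i + (W_i cosα_i − u_i·Δl_i)·tanφ'] / Σ W_i sinα_i, with Δl_i = b_i / cosα_i.
Slice 1: Δl = 2.6/cos5.5° = 2.612 m; N'_1 = 60·cos5.5° − 10·2.612 = 33.6; c'Δl = 19.59; W sinα = 5.8
Slice 2: Δl = 1.5/cos21.7° = 1.614 m; N'_2 = 64·cos21.7° − 14·1.614 = 36.9; c'Δl = 12.11; W sinα = 23.7
Slice 3: Δl = 2.4/cos39.1° = 3.093 m; N'_3 = 53·cos39.1° − 0·3.093 = 41.1; c'Δl = 23.19; W sinα = 33.4
Σc'Δl = 54.9 kN/m; ΣN' = 111.6 kN/m; ΣW sinα = 62.8 kN/m
Resisting = 54.9 + 111.6·tan29.4° = 54.9 + 62.9 = 117.8 kN/m
FS = 117.8 / 62.8 = 1.874

FS = 1.87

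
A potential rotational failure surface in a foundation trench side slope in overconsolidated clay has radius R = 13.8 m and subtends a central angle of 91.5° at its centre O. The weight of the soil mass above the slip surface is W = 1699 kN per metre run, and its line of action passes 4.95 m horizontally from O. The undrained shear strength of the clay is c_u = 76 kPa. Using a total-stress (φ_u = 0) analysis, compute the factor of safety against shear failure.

FS = 2.75

Taking moments about the centre O, the resisting moment is provided by the undrained shear strength acting along the arc:
Arc length L_a = R·θ = 13.8·(91.5°·π/180) = 13.8·1.5970 = 22.04 m
M_R = c_u·L_a·R = 76·22.04·13.8 = 23113.7 kN·m/m
M_D = W·d = 1699·4.95 = 8410.1 kN·m/m
FS = M_R / M_D = 23113.7 / 8410.1 = 2.748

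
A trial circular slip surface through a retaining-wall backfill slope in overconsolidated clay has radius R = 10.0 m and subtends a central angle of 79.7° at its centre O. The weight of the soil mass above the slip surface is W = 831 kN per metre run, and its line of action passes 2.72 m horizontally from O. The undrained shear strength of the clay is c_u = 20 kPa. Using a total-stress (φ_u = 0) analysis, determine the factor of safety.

FS = 1.23

Taking moments about the centre O, the resisting moment is provided by the undrained shear strength acting along the arc:
Arc length L_a = R·θ = 10.0·(79.7°·π/180) = 10.0·1.3910 = 13.91 m
M_R = c_u·L_a·R = 20·13.91·10.0 = 2782.1 kN·m/m
M_D = W·d = 831·2.72 = 2260.3 kN·m/m
FS = M_R / M_D = 2782.1 / 2260.3 = 1.231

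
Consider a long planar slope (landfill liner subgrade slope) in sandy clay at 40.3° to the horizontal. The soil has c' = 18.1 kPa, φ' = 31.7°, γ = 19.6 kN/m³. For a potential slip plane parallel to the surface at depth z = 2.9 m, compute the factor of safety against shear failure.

For an infinite slope with a slip plane parallel to the surface (no pore pressure): FS = [c' + γz cos²β tanφ'] / [γz sinβ cosβ].
γz = 19.6·2.9 = 56.84 kN/m²
Numerator = 18.1 + 56.84·cos²40.3°·tan31.7° = 18.1 + 56.84·0.5817·0.6176 = 38.519 kPa
Denominator = 56.84·sin40.3°·cos40.3° = 56.84·0.6468·0.7627 = 28.038 kPa
FS = 38.519 / 28.038 = 1.374

FS = 1.37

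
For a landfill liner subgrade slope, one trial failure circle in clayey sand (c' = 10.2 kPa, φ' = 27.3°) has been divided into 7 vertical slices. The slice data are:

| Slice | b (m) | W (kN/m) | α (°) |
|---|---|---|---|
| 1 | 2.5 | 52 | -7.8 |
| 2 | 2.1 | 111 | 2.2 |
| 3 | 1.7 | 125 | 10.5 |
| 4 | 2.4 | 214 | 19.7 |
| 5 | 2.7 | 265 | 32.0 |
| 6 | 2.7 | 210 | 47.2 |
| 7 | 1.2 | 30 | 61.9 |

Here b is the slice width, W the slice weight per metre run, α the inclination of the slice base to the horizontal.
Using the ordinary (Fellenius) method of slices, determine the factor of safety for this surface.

FS = 1.54

Ordinary method of slices: FS = Σ[c'·Δl_i + (W_i cosα_i)·tanφ'] / Σ W_i sinα_i, with Δl_i = b_i / cosα_i.
Slice 1: Δl = 2.5/cos(-7.8°) = 2.523 m; N'_1 = 52·cos(-7.8°) = 51.5; c'Δl = 25.74; W sinα = -7.1
Slice 2: Δl = 2.1/cos2.2° = 2.102 m; N'_2 = 111·cos2.2° = 110.9; c'Δl = 21.44; W sinα = 4.3
Slice 3: Δl = 1.7/cos10.5° = 1.729 m; N'_3 = 125·cos10.5° = 122.9; c'Δl = 17.64; W sinα = 22.8
Slice 4: Δl = 2.4/cos19.7° = 2.549 m; N'_4 = 214·cos19.7° = 201.5; c'Δl = 26.00; W sinα = 72.1
Slice 5: Δl = 2.7/cos32.0° = 3.184 m; N'_5 = 265·cos32.0° = 224.7; c'Δl = 32.47; W sinα = 140.4
Slice 6: Δl = 2.7/cos47.2° = 3.974 m; N'_6 = 210·cos47.2° = 142.7; c'Δl = 40.53; W sinα = 154.1
Slice 7: Δl = 1.2/cos61.9° = 2.548 m; N'_7 = 30·cos61.9° = 14.1; c'Δl = 25.99; W sinα = 26.5
Σc'Δl = 189.8 kN/m; ΣN' = 868.4 kN/m; ΣW sinα = 413.1 kN/m
Resisting = 189.8 + 868.4·tan27.3° = 189.8 + 448.2 = 638.0 kN/m
FS = 638.0 / 413.1 = 1.544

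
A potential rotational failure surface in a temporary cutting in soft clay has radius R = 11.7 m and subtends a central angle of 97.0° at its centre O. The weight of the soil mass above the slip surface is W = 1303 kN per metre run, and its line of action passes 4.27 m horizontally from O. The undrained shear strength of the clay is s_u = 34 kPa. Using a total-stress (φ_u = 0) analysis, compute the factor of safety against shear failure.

FS = 1.42

Taking moments about the centre O, the resisting moment is provided by the undrained shear strength acting along the arc:
Arc length L_a = R·θ = 11.7·(97.0°·π/180) = 11.7·1.6930 = 19.81 m
M_R = s_u·L_a·R = 34·19.81·11.7 = 7879.5 kN·m/m
M_D = W·d = 1303·4.27 = 5563.8 kN·m/m
FS = M_R / M_D = 7879.5 / 5563.8 = 1.416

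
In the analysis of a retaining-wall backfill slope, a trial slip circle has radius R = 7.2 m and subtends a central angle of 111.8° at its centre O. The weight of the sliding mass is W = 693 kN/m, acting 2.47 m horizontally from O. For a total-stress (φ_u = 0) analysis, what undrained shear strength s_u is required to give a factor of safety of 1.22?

s_u = 20.6 kPa

FS = s_u·L_a·R / (W·d), so s_u = FS·W·d / (L_a·R).
Arc length L_a = R·θ = 7.2·(111.8°·π/180) = 7.2·1.9513 = 14.05 m
s_u = 1.22·693·2.47 / (14.05·7.2) = 2088.3 / 101.15 = 20.64 kPa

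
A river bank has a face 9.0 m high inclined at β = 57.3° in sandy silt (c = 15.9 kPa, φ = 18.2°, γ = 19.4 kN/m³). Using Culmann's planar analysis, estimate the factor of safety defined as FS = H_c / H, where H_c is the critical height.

FS = 1.30

H_c = (4c/γ) · sinβ cosφ / [1 − cos(β − φ)]
    = (4·15.9/19.4) · sin57.3°·cos18.2° / [1 − cos39.1°]
    = 3.278 · 0.7994 / 0.2240 = 11.70 m
FS = H_c / H = 11.70 / 9.0 = 1.300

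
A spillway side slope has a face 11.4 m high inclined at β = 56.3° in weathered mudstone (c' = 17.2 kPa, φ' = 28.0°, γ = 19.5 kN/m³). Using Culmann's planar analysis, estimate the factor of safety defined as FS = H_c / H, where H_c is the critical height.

H_c = (4c'/γ) · sinβ cosφ' / [1 − cos(β − φ')]
    = (4·17.2/19.5) · sin56.3°·cos28.0° / [1 − cos28.3°]
    = 3.528 · 0.7346 / 0.1195 = 21.68 m
FS = H_c / H = 21.68 / 11.4 = 1.902

FS = 1.90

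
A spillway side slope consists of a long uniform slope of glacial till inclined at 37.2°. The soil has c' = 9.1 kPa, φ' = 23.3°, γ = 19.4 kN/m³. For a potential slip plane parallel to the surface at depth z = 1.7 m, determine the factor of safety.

For an infinite slope with a slip plane parallel to the surface (no pore pressure): FS = [c' + γz cos²β tanφ'] / [γz sinβ cosβ].
γz = 19.4·1.7 = 32.98 kN/m²
Numerator = 9.1 + 32.98·cos²37.2°·tan23.3° = 9.1 + 32.98·0.6345·0.4307 = 18.112 kPa
Denominator = 32.98·sin37.2°·cos37.2° = 32.98·0.6046·0.7965 = 15.883 kPa
FS = 18.112 / 15.883 = 1.140

FS = 1.14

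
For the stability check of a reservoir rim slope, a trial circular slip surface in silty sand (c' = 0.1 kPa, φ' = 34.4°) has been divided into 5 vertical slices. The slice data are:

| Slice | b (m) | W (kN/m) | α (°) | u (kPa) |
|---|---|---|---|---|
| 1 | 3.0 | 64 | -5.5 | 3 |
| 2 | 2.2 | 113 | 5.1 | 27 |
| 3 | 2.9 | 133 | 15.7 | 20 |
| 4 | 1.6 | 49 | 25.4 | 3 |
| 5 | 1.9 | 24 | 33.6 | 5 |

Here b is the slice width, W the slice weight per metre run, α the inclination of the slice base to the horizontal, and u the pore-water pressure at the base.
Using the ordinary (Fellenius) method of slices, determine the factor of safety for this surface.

FS = 2.07

Ordinary method of slices: FS = Σ[c'·Δl_i + (W_i cosα_i − u_i·Δl_i)·tanφ'] / Σ W_i sinα_i, with Δl_i = b_i / cosα_i.
Slice 1: Δl = 3.0/cos(-5.5°) = 3.014 m; N'_1 = 64·cos(-5.5°) − 3·3.014 = 54.7; c'Δl = 0.30; W sinα = -6.1
Slice 2: Δl = 2.2/cos5.1° = 2.209 m; N'_2 = 113·cos5.1° − 27·2.209 = 52.9; c'Δl = 0.22; W sinα = 10.0
Slice 3: Δl = 2.9/cos15.7° = 3.012 m; N'_3 = 133·cos15.7° − 20·3.012 = 67.8; c'Δl = 0.30; W sinα = 36.0
Slice 4: Δl = 1.6/cos25.4° = 1.771 m; N'_4 = 49·cos25.4° − 3·1.771 = 38.9; c'Δl = 0.18; W sinα = 21.0
Slice 5: Δl = 1.9/cos33.6° = 2.281 m; N'_5 = 24·cos33.6° − 5·2.281 = 8.6; c'Δl = 0.23; W sinα = 13.3
Σc'Δl = 1.2 kN/m; ΣN' = 222.9 kN/m; ΣW sinα = 74.2 kN/m
Resisting = 1.2 + 222.9·tan34.4° = 1.2 + 152.6 = 153.9 kN/m
FS = 153.9 / 74.2 = 2.074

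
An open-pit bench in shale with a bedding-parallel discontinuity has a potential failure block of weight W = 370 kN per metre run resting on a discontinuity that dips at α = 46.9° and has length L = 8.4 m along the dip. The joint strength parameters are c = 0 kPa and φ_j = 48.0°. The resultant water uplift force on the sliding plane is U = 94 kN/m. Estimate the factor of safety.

FS = 0.65

Resolving the block weight along and normal to the plane and applying the Mohr–Coulomb strength on the joint:
N' = W cosα − U = 370·cos46.9° − 94 = 158.8 kN/m
Driving force T = W sinα = 370·sin46.9° = 270.2 kN/m
Resisting force R = c·L + N'·tanφ_j = 0·8.4 + 158.8·tan48.0° = 0.0 + 176.4 = 176.4 kN/m
FS = R / T = 176.4 / 270.2 = 0.653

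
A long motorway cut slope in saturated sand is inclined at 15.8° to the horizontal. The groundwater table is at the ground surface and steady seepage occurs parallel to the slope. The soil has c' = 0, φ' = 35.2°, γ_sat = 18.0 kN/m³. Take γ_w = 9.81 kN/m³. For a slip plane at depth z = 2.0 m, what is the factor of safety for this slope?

With seepage parallel to the slope and the water table at the surface, the effective normal stress on the slip plane uses the buoyant unit weight γ' = γ_sat − γ_w while the driving shear stress uses γ_sat:
FS = [c' + γ' z cos²β tanφ'] / [γ_sat z sinβ cosβ]
(For c' = 0 this reduces to FS = (γ'/γ_sat)·tanφ'/tanβ.)
γ' = 18.0 − 9.81 = 8.19 kN/m³
Numerator = 0.0 + 8.19·2.0·cos²15.8°·tan35.2° = 0.0 + 8.19·2.0·0.9259·0.7054 = 10.698 kPa
Denominator = 18.0·2.0·sin15.8°·cos15.8° = 18.0·2.0·0.2723·0.9622 = 9.432 kPa
FS = 10.698 / 9.432 = 1.134

FS = 1.13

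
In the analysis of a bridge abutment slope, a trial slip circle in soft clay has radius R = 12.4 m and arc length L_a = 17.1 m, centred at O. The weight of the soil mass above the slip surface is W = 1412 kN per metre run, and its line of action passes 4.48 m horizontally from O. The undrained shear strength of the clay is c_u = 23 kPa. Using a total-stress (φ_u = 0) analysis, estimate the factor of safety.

Taking moments about the centre O, the resisting moment is provided by the undrained shear strength acting along the arc:
M_R = c_u·L_a·R = 23·17.10·12.4 = 4876.9 kN·m/m
M_D = W·d = 1412·4.48 = 6325.8 kN·m/m
FS = M_R / M_D = 4876.9 / 6325.8 = 0.771

FS = 0.77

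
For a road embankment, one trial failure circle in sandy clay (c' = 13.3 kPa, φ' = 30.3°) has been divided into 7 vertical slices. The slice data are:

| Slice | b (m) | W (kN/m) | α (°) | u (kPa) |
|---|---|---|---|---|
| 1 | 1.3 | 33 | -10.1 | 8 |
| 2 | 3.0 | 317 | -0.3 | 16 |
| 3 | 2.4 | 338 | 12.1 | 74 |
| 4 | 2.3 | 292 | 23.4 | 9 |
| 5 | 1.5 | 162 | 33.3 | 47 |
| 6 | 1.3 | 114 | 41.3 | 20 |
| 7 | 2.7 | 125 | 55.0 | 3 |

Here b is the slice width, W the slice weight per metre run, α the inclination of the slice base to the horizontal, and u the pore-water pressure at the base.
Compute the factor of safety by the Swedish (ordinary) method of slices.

Ordinary method of slices: FS = Σ[c'·Δl_i + (W_i cosα_i − u_i·Δl_i)·tanφ'] / Σ W_i sinα_i, with Δl_i = b_i / cosα_i.
Slice 1: Δl = 1.3/cos(-10.1°) = 1.320 m; N'_1 = 33·cos(-10.1°) − 8·1.320 = 21.9; c'Δl = 17.56; W sinα = -5.8
Slice 2: Δl = 3.0/cos(-0.3°) = 3.000 m; N'_2 = 317·cos(-0.3°) − 16·3.000 = 269.0; c'Δl = 39.90; W sinα = -1.7
Slice 3: Δl = 2.4/cos12.1° = 2.455 m; N'_3 = 338·cos12.1° − 74·2.455 = 148.9; c'Δl = 32.65; W sinα = 70.9
Slice 4: Δl = 2.3/cos23.4° = 2.506 m; N'_4 = 292·cos23.4° − 9·2.506 = 245.4; c'Δl = 33.33; W sinα = 116.0
Slice 5: Δl = 1.5/cos33.3° = 1.795 m; N'_5 = 162·cos33.3° − 47·1.795 = 51.1; c'Δl = 23.87; W sinα = 88.9
Slice 6: Δl = 1.3/cos41.3° = 1.730 m; N'_6 = 114·cos41.3° − 20·1.730 = 51.0; c'Δl = 23.01; W sinα = 75.2
Slice 7: Δl = 2.7/cos55.0° = 4.707 m; N'_7 = 125·cos55.0° − 3·4.707 = 57.6; c'Δl = 62.61; W sinα = 102.4
Σc'Δl = 232.9 kN/m; ΣN' = 844.9 kN/m; ΣW sinα = 445.9 kN/m
Resisting = 232.9 + 844.9·tan30.3° = 232.9 + 493.7 = 726.6 kN/m
FS = 726.6 / 445.9 = 1.629

FS = 1.63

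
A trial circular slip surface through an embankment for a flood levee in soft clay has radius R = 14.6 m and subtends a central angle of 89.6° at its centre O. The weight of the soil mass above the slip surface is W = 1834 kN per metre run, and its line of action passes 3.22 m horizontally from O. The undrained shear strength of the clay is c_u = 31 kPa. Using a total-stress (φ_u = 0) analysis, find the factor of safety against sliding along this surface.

Taking moments about the centre O, the resisting moment is provided by the undrained shear strength acting along the arc:
Arc length L_a = R·θ = 14.6·(89.6°·π/180) = 14.6·1.5638 = 22.83 m
M_R = c_u·L_a·R = 31·22.83·14.6 = 10333.6 kN·m/m
M_D = W·d = 1834·3.22 = 5905.5 kN·m/m
FS = M_R / M_D = 10333.6 / 5905.5 = 1.750

FS = 1.75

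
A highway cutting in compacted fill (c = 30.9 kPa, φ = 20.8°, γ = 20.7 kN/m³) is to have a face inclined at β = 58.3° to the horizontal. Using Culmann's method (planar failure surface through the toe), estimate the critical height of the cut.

H_c = 22.98 m

Culmann's analysis gives the critical failure plane at α_cr = (β + φ)/2 = (58.3 + 20.8)/2 = 39.5°, and the critical height
H_c = (4c/γ) · sinβ cosφ / [1 − cos(β − φ)]
    = (4·30.9/20.7) · sin58.3°·cos20.8° / [1 − cos(37.5°)]
    = 5.971 · 0.8508·0.9348 / [1 − 0.7934]
    = 5.971 · 0.7954 / 0.2066
    = 22.98 m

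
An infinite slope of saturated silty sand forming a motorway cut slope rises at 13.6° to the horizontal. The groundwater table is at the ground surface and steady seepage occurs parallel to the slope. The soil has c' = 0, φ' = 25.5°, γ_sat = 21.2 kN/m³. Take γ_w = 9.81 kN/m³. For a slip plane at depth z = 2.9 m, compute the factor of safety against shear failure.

FS = 1.06

With seepage parallel to the slope and the water table at the surface, the effective normal stress on the slip plane uses the buoyant unit weight γ' = γ_sat − γ_w while the driving shear stress uses γ_sat:
FS = [c' + γ' z cos²β tanφ'] / [γ_sat z sinβ cosβ]
(For c' = 0 this reduces to FS = (γ'/γ_sat)·tanφ'/tanβ.)
γ' = 21.2 − 9.81 = 11.39 kN/m³
Numerator = 0.0 + 11.39·2.9·cos²13.6°·tan25.5° = 0.0 + 11.39·2.9·0.9447·0.4770 = 14.884 kPa
Denominator = 21.2·2.9·sin13.6°·cos13.6° = 21.2·2.9·0.2351·0.9720 = 14.051 kPa
FS = 14.884 / 14.051 = 1.059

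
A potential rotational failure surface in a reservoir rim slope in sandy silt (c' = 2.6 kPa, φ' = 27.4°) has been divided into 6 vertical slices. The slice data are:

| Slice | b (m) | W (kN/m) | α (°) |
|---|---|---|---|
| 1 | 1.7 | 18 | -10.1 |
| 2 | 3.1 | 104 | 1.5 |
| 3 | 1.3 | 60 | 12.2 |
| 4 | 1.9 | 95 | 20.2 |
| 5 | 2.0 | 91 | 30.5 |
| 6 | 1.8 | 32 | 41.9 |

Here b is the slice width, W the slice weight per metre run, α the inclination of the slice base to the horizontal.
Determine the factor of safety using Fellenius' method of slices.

Ordinary method of slices: FS = Σ[c'·Δl_i + (W_i cosα_i)·tanφ'] / Σ W_i sinα_i, with Δl_i = b_i / cosα_i.
Slice 1: Δl = 1.7/cos(-10.1°) = 1.727 m; N'_1 = 18·cos(-10.1°) = 17.7; c'Δl = 4.49; W sinα = -3.2
Slice 2: Δl = 3.1/cos1.5° = 3.101 m; N'_2 = 104·cos1.5° = 104.0; c'Δl = 8.06; W sinα = 2.7
Slice 3: Δl = 1.3/cos12.2° = 1.330 m; N'_3 = 60·cos12.2° = 58.6; c'Δl = 3.46; W sinα = 12.7
Slice 4: Δl = 1.9/cos20.2° = 2.025 m; N'_4 = 95·cos20.2° = 89.2; c'Δl = 5.26; W sinα = 32.8
Slice 5: Δl = 2.0/cos30.5° = 2.321 m; N'_5 = 91·cos30.5° = 78.4; c'Δl = 6.04; W sinα = 46.2
Slice 6: Δl = 1.8/cos41.9° = 2.418 m; N'_6 = 32·cos41.9° = 23.8; c'Δl = 6.29; W sinα = 21.4
Σc'Δl = 33.6 kN/m; ΣN' = 371.7 kN/m; ΣW sinα = 112.6 kN/m
Resisting = 33.6 + 371.7·tan27.4° = 33.6 + 192.7 = 226.3 kN/m
FS = 226.3 / 112.6 = 2.009

FS = 2.01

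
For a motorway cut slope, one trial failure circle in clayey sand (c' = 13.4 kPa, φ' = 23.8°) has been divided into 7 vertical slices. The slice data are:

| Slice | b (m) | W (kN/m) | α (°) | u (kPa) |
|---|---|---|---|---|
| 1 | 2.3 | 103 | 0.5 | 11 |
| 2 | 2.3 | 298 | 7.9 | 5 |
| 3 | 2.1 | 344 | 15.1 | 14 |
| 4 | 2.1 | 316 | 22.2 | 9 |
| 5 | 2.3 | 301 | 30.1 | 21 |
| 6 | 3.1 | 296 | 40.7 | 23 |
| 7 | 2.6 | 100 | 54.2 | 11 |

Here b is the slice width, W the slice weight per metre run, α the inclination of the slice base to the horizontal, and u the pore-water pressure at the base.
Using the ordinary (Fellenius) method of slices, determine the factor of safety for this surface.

Ordinary method of slices: FS = Σ[c'·Δl_i + (W_i cosα_i − u_i·Δl_i)·tanφ'] / Σ W_i sinα_i, with Δl_i = b_i / cosα_i.
Slice 1: Δl = 2.3/cos0.5° = 2.300 m; N'_1 = 103·cos0.5° − 11·2.300 = 77.7; c'Δl = 30.82; W sinα = 0.9
Slice 2: Δl = 2.3/cos7.9° = 2.322 m; N'_2 = 298·cos7.9° − 5·2.322 = 283.6; c'Δl = 31.12; W sinα = 41.0
Slice 3: Δl = 2.1/cos15.1° = 2.175 m; N'_3 = 344·cos15.1° − 14·2.175 = 301.7; c'Δl = 29.15; W sinα = 89.6
Slice 4: Δl = 2.1/cos22.2° = 2.268 m; N'_4 = 316·cos22.2° − 9·2.268 = 272.2; c'Δl = 30.39; W sinα = 119.4
Slice 5: Δl = 2.3/cos30.1° = 2.658 m; N'_5 = 301·cos30.1° − 21·2.658 = 204.6; c'Δl = 35.62; W sinα = 151.0
Slice 6: Δl = 3.1/cos40.7° = 4.089 m; N'_6 = 296·cos40.7° − 23·4.089 = 130.4; c'Δl = 54.79; W sinα = 193.0
Slice 7: Δl = 2.6/cos54.2° = 4.445 m; N'_7 = 100·cos54.2° − 11·4.445 = 9.6; c'Δl = 59.56; W sinα = 81.1
Σc'Δl = 271.5 kN/m; ΣN' = 1279.6 kN/m; ΣW sinα = 676.0 kN/m
Resisting = 271.5 + 1279.6·tan23.8° = 271.5 + 564.4 = 835.8 kN/m
FS = 835.8 / 676.0 = 1.237

FS = 1.24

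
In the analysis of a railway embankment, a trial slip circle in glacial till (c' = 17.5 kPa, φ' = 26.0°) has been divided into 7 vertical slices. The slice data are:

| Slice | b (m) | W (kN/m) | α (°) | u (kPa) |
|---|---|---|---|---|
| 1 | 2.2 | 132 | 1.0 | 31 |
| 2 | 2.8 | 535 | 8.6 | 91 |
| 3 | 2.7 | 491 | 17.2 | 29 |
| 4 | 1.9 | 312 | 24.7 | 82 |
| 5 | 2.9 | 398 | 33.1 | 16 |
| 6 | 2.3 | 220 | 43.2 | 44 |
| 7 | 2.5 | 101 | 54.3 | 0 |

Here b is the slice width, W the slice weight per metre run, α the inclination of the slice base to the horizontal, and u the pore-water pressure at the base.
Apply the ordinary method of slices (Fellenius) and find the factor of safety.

FS = 1.17

Ordinary method of slices: FS = Σ[c'·Δl_i + (W_i cosα_i − u_i·Δl_i)·tanφ'] / Σ W_i sinα_i, with Δl_i = b_i / cosα_i.
Slice 1: Δl = 2.2/cos1.0° = 2.200 m; N'_1 = 132·cos1.0° − 31·2.200 = 63.8; c'Δl = 38.51; W sinα = 2.3
Slice 2: Δl = 2.8/cos8.6° = 2.832 m; N'_2 = 535·cos8.6° − 91·2.832 = 271.3; c'Δl = 49.56; W sinα = 80.0
Slice 3: Δl = 2.7/cos17.2° = 2.826 m; N'_3 = 491·cos17.2° − 29·2.826 = 387.1; c'Δl = 49.46; W sinα = 145.2
Slice 4: Δl = 1.9/cos24.7° = 2.091 m; N'_4 = 312·cos24.7° − 82·2.091 = 112.0; c'Δl = 36.60; W sinα = 130.4
Slice 5: Δl = 2.9/cos33.1° = 3.462 m; N'_5 = 398·cos33.1° − 16·3.462 = 278.0; c'Δl = 60.58; W sinα = 217.3
Slice 6: Δl = 2.3/cos43.2° = 3.155 m; N'_6 = 220·cos43.2° − 44·3.155 = 21.5; c'Δl = 55.21; W sinα = 150.6
Slice 7: Δl = 2.5/cos54.3° = 4.284 m; N'_7 = 101·cos54.3° − 0·4.284 = 58.9; c'Δl = 74.97; W sinα = 82.0
Σc'Δl = 364.9 kN/m; ΣN' = 1192.6 kN/m; ΣW sinα = 807.8 kN/m
Resisting = 364.9 + 1192.6·tan26.0° = 364.9 + 581.7 = 946.6 kN/m
FS = 946.6 / 807.8 = 1.172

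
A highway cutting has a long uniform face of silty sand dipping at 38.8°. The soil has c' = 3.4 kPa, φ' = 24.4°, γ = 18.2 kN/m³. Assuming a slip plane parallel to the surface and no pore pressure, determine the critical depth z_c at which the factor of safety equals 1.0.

z_c = 0.88 m

Setting FS = 1.00 in FS = [c' + γz cos²β tanφ'] / [γz sinβ cosβ] and solving for z:
z = c' / [γ cosβ (FS·sinβ − cosβ·tanφ')]
  = 3.4 / [18.2·cos38.8°·(1.00·sin38.8° − cos38.8°·tan24.4°)]
  = 3.4 / [18.2·0.7793·(1.00·0.6266 − 0.7793·0.4536)]
  = 3.4 / 3.8734 = 0.878 m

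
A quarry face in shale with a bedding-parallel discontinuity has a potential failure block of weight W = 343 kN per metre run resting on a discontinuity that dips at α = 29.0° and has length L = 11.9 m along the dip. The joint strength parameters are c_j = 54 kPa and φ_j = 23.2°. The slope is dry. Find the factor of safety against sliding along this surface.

FS = 4.64

Resolving the block weight along and normal to the plane and applying the Mohr–Coulomb strength on the joint:
N' = W cosα = 343·cos29.0° = 300.0 kN/m
Driving force T = W sinα = 343·sin29.0° = 166.3 kN/m
Resisting force R = c_j·L + N'·tanφ_j = 54·11.9 + 300.0·tan23.2° = 642.6 + 128.6 = 771.2 kN/m
FS = R / T = 771.2 / 166.3 = 4.638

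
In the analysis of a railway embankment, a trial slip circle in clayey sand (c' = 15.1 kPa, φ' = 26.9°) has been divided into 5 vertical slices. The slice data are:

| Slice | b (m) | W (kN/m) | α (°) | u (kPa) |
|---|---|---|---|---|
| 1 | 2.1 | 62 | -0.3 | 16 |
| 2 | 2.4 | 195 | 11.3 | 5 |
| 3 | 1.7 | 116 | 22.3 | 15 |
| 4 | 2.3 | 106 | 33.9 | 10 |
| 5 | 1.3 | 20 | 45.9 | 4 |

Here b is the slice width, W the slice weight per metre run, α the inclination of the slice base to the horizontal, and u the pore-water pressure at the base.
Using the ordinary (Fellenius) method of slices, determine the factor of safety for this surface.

FS = 2.23

Ordinary method of slices: FS = Σ[c'·Δl_i + (W_i cosα_i − u_i·Δl_i)·tanφ'] / Σ W_i sinα_i, with Δl_i = b_i / cosα_i.
Slice 1: Δl = 2.1/cos(-0.3°) = 2.100 m; N'_1 = 62·cos(-0.3°) − 16·2.100 = 28.4; c'Δl = 31.71; W sinα = -0.3
Slice 2: Δl = 2.4/cos11.3° = 2.447 m; N'_2 = 195·cos11.3° − 5·2.447 = 179.0; c'Δl = 36.96; W sinα = 38.2
Slice 3: Δl = 1.7/cos22.3° = 1.837 m; N'_3 = 116·cos22.3° − 15·1.837 = 79.8; c'Δl = 27.75; W sinα = 44.0
Slice 4: Δl = 2.3/cos33.9° = 2.771 m; N'_4 = 106·cos33.9° − 10·2.771 = 60.3; c'Δl = 41.84; W sinα = 59.1
Slice 5: Δl = 1.3/cos45.9° = 1.868 m; N'_5 = 20·cos45.9° − 4·1.868 = 6.4; c'Δl = 28.21; W sinα = 14.4
Σc'Δl = 166.5 kN/m; ΣN' = 353.9 kN/m; ΣW sinα = 155.4 kN/m
Resisting = 166.5 + 353.9·tan26.9° = 166.5 + 179.5 = 346.0 kN/m
FS = 346.0 / 155.4 = 2.227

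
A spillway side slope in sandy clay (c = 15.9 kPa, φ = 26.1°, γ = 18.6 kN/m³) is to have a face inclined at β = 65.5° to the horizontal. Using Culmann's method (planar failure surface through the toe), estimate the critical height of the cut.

Culmann's analysis gives the critical failure plane at α_cr = (β + φ)/2 = (65.5 + 26.1)/2 = 45.8°, and the critical height
H_c = (4c/γ) · sinβ cosφ / [1 − cos(β − φ)]
    = (4·15.9/18.6) · sin65.5°·cos26.1° / [1 − cos(39.4°)]
    = 3.419 · 0.9100·0.8980 / [1 − 0.7727]
    = 3.419 · 0.8172 / 0.2273
    = 12.29 m

H_c = 12.29 m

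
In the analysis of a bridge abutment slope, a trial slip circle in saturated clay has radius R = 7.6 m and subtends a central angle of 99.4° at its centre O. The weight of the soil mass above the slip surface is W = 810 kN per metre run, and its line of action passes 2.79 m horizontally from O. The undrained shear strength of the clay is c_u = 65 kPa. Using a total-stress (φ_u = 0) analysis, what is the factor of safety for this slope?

FS = 2.88

Taking moments about the centre O, the resisting moment is provided by the undrained shear strength acting along the arc:
Arc length L_a = R·θ = 7.6·(99.4°·π/180) = 7.6·1.7349 = 13.18 m
M_R = c_u·L_a·R = 65·13.18·7.6 = 6513.3 kN·m/m
M_D = W·d = 810·2.79 = 2259.9 kN·m/m
FS = M_R / M_D = 6513.3 / 2259.9 = 2.882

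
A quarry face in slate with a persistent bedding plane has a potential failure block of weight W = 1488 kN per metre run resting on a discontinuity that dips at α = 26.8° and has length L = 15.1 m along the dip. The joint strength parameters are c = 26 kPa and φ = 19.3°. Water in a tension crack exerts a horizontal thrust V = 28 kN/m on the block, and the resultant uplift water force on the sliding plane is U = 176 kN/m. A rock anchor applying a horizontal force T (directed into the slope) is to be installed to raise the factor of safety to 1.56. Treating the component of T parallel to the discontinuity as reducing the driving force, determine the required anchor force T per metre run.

Resolving forces along and normal to the sliding plane, with the horizontal anchor force T adding T·sinα to the effective normal force and T·cosα acting up the plane against the driving force:
FS = [cL + (W cosα − U − V sinα + T sinα) tanφ] / [W sinα + V cosα − T cosα]
Without the anchor: N' = 1139.5 kN/m, driving T_d = 695.9 kN/m, resisting R = 26·15.1 + 1139.5·tan19.3° = 791.7 kN/m, FS = 1.14.
Setting FS = 1.56 and solving for T:
1.56·(695.9 − T cos26.8°) = 791.7 + T sin26.8°·tan19.3°
T·(sin26.8°·tan19.3° + 1.56·cos26.8°) = 1.56·695.9 − 791.7
T·(0.4509·0.3502 + 1.56·0.8926) = 1085.6 − 791.7 = 293.9
T·1.5503 = 293.9
T = 189.6 kN/m

T = 190 kN/m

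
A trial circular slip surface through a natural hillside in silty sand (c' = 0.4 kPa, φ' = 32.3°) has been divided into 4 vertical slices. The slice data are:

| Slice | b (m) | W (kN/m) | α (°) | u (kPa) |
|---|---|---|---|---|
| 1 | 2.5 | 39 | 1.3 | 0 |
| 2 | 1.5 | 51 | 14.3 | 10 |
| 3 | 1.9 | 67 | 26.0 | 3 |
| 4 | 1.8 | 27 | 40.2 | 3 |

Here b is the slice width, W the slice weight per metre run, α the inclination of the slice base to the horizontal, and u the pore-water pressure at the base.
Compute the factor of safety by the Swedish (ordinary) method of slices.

Ordinary method of slices: FS = Σ[c'·Δl_i + (W_i cosα_i − u_i·Δl_i)·tanφ'] / Σ W_i sinα_i, with Δl_i = b_i / cosα_i.
Slice 1: Δl = 2.5/cos1.3° = 2.501 m; N'_1 = 39·cos1.3° − 0·2.501 = 39.0; c'Δl = 1.00; W sinα = 0.9
Slice 2: Δl = 1.5/cos14.3° = 1.548 m; N'_2 = 51·cos14.3° − 10·1.548 = 33.9; c'Δl = 0.62; W sinα = 12.6
Slice 3: Δl = 1.9/cos26.0° = 2.114 m; N'_3 = 67·cos26.0° − 3·2.114 = 53.9; c'Δl = 0.85; W sinα = 29.4
Slice 4: Δl = 1.8/cos40.2° = 2.357 m; N'_4 = 27·cos40.2° − 3·2.357 = 13.6; c'Δl = 0.94; W sinα = 17.4
Σc'Δl = 3.4 kN/m; ΣN' = 140.4 kN/m; ΣW sinα = 60.3 kN/m
Resisting = 3.4 + 140.4·tan32.3° = 3.4 + 88.7 = 92.1 kN/m
FS = 92.1 / 60.3 = 1.529

FS = 1.53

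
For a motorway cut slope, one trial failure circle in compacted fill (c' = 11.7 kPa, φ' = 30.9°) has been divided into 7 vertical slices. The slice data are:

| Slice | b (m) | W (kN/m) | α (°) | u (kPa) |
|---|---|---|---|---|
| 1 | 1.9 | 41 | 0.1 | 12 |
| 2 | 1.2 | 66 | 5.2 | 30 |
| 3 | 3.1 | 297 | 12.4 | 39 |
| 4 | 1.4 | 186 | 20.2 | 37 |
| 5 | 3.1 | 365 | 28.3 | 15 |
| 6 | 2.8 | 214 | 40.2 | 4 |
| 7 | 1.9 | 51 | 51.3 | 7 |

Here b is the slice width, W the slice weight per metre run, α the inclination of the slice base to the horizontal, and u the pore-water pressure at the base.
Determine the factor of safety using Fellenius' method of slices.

Ordinary method of slices: FS = Σ[c'·Δl_i + (W_i cosα_i − u_i·Δl_i)·tanφ'] / Σ W_i sinα_i, with Δl_i = b_i / cosα_i.
Slice 1: Δl = 1.9/cos0.1° = 1.900 m; N'_1 = 41·cos0.1° − 12·1.900 = 18.2; c'Δl = 22.23; W sinα = 0.1
Slice 2: Δl = 1.2/cos5.2° = 1.205 m; N'_2 = 66·cos5.2° − 30·1.205 = 29.6; c'Δl = 14.10; W sinα = 6.0
Slice 3: Δl = 3.1/cos12.4° = 3.174 m; N'_3 = 297·cos12.4° − 39·3.174 = 166.3; c'Δl = 37.14; W sinα = 63.8
Slice 4: Δl = 1.4/cos20.2° = 1.492 m; N'_4 = 186·cos20.2° − 37·1.492 = 119.4; c'Δl = 17.45; W sinα = 64.2
Slice 5: Δl = 3.1/cos28.3° = 3.521 m; N'_5 = 365·cos28.3° − 15·3.521 = 268.6; c'Δl = 41.19; W sinα = 173.0
Slice 6: Δl = 2.8/cos40.2° = 3.666 m; N'_6 = 214·cos40.2° − 4·3.666 = 148.8; c'Δl = 42.89; W sinα = 138.1
Slice 7: Δl = 1.9/cos51.3° = 3.039 m; N'_7 = 51·cos51.3° − 7·3.039 = 10.6; c'Δl = 35.55; W sinα = 39.8
Σc'Δl = 210.6 kN/m; ΣN' = 761.4 kN/m; ΣW sinα = 485.0 kN/m
Resisting = 210.6 + 761.4·tan30.9° = 210.6 + 455.7 = 666.2 kN/m
FS = 666.2 / 485.0 = 1.374

FS = 1.37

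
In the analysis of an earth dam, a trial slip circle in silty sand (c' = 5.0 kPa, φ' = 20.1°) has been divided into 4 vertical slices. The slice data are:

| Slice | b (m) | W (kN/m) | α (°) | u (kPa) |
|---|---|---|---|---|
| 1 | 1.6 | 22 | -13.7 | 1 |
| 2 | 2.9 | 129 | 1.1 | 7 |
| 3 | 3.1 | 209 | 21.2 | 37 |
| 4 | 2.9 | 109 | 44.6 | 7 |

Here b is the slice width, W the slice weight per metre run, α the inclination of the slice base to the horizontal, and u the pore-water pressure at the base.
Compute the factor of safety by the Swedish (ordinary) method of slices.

Ordinary method of slices: FS = Σ[c'·Δl_i + (W_i cosα_i − u_i·Δl_i)·tanφ'] / Σ W_i sinα_i, with Δl_i = b_i / cosα_i.
Slice 1: Δl = 1.6/cos(-13.7°) = 1.647 m; N'_1 = 22·cos(-13.7°) − 1·1.647 = 19.7; c'Δl = 8.23; W sinα = -5.2
Slice 2: Δl = 2.9/cos1.1° = 2.901 m; N'_2 = 129·cos1.1° − 7·2.901 = 108.7; c'Δl = 14.50; W sinα = 2.5
Slice 3: Δl = 3.1/cos21.2° = 3.325 m; N'_3 = 209·cos21.2° − 37·3.325 = 71.8; c'Δl = 16.63; W sinα = 75.6
Slice 4: Δl = 2.9/cos44.6° = 4.073 m; N'_4 = 109·cos44.6° − 7·4.073 = 49.1; c'Δl = 20.36; W sinα = 76.5
Σc'Δl = 59.7 kN/m; ΣN' = 249.3 kN/m; ΣW sinα = 149.4 kN/m
Resisting = 59.7 + 249.3·tan20.1° = 59.7 + 91.2 = 151.0 kN/m
FS = 151.0 / 149.4 = 1.011

FS = 1.01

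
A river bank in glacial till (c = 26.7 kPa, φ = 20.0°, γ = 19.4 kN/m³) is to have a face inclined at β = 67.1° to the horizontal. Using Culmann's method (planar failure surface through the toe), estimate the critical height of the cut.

H_c = 14.93 m

Culmann's analysis gives the critical failure plane at α_cr = (β + φ)/2 = (67.1 + 20.0)/2 = 43.5°, and the critical height
H_c = (4c/γ) · sinβ cosφ / [1 − cos(β − φ)]
    = (4·26.7/19.4) · sin67.1°·cos20.0° / [1 − cos(47.1°)]
    = 5.505 · 0.9212·0.9397 / [1 − 0.6807]
    = 5.505 · 0.8656 / 0.3193
    = 14.93 m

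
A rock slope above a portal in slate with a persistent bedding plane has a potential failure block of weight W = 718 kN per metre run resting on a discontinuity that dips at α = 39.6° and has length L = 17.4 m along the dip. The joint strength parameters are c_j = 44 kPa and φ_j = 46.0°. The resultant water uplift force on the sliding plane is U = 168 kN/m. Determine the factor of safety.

FS = 2.54

Resolving the block weight along and normal to the plane and applying the Mohr–Coulomb strength on the joint:
N' = W cosα − U = 718·cos39.6° − 168 = 385.2 kN/m
Driving force T = W sinα = 718·sin39.6° = 457.7 kN/m
Resisting force R = c_j·L + N'·tanφ_j = 44·17.4 + 385.2·tan46.0° = 765.6 + 398.9 = 1164.5 kN/m
FS = R / T = 1164.5 / 457.7 = 2.544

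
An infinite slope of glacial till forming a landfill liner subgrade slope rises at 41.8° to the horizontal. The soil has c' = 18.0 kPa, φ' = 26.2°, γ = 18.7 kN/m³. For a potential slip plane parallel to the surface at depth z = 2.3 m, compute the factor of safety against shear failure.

For an infinite slope with a slip plane parallel to the surface (no pore pressure): FS = [c' + γz cos²β tanφ'] / [γz sinβ cosβ].
γz = 18.7·2.3 = 43.01 kN/m²
Numerator = 18.0 + 43.01·cos²41.8°·tan26.2° = 18.0 + 43.01·0.5557·0.4921 = 29.761 kPa
Denominator = 43.01·sin41.8°·cos41.8° = 43.01·0.6665·0.7455 = 21.371 kPa
FS = 29.761 / 21.371 = 1.393

FS = 1.39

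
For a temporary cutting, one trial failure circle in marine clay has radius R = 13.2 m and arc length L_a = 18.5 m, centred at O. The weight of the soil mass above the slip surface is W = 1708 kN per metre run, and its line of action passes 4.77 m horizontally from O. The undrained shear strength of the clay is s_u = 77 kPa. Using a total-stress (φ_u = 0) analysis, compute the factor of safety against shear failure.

FS = 2.31

Taking moments about the centre O, the resisting moment is provided by the undrained shear strength acting along the arc:
M_R = s_u·L_a·R = 77·18.50·13.2 = 18803.4 kN·m/m
M_D = W·d = 1708·4.77 = 8147.2 kN·m/m
FS = M_R / M_D = 18803.4 / 8147.2 = 2.308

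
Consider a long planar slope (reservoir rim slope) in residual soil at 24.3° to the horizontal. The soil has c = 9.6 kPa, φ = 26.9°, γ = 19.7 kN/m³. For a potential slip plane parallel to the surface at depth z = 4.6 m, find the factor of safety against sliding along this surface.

FS = 1.41

For an infinite slope with a slip plane parallel to the surface (no pore pressure): FS = [c + γz cos²β tanφ] / [γz sinβ cosβ].
γz = 19.7·4.6 = 90.62 kN/m²
Numerator = 9.6 + 90.62·cos²24.3°·tan26.9° = 9.6 + 90.62·0.8307·0.5073 = 47.789 kPa
Denominator = 90.62·sin24.3°·cos24.3° = 90.62·0.4115·0.9114 = 33.988 kPa
FS = 47.789 / 33.988 = 1.406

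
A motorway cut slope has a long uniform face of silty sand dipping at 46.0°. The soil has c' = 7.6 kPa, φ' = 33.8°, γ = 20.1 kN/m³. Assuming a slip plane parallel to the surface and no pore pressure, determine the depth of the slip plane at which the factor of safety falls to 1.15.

z = 1.50 m

Setting FS = 1.15 in FS = [c' + γz cos²β tanφ'] / [γz sinβ cosβ] and solving for z:
z = c' / [γ cosβ (FS·sinβ − cosβ·tanφ')]
  = 7.6 / [20.1·cos46.0°·(1.15·sin46.0° − cos46.0°·tan33.8°)]
  = 7.6 / [20.1·0.6947·(1.15·0.7193 − 0.6947·0.6694)]
  = 7.6 / 5.0574 = 1.503 m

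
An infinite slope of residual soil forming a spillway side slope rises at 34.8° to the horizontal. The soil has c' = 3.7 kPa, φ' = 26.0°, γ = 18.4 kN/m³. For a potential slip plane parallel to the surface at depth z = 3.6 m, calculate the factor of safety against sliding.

For an infinite slope with a slip plane parallel to the surface (no pore pressure): FS = [c' + γz cos²β tanφ'] / [γz sinβ cosβ].
γz = 18.4·3.6 = 66.24 kN/m²
Numerator = 3.7 + 66.24·cos²34.8°·tan26.0° = 3.7 + 66.24·0.6743·0.4877 = 25.484 kPa
Denominator = 66.24·sin34.8°·cos34.8° = 66.24·0.5707·0.8211 = 31.043 kPa
FS = 25.484 / 31.043 = 0.821

FS = 0.82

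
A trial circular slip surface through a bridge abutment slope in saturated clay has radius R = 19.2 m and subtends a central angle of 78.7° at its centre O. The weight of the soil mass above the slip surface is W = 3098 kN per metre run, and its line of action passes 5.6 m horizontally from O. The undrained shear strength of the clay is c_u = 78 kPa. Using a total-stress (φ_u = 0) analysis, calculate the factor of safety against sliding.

Taking moments about the centre O, the resisting moment is provided by the undrained shear strength acting along the arc:
Arc length L_a = R·θ = 19.2·(78.7°·π/180) = 19.2·1.3736 = 26.37 m
M_R = c_u·L_a·R = 78·26.37·19.2 = 39495.6 kN·m/m
M_D = W·d = 3098·5.6 = 17348.8 kN·m/m
FS = M_R / M_D = 39495.6 / 17348.8 = 2.277

FS = 2.28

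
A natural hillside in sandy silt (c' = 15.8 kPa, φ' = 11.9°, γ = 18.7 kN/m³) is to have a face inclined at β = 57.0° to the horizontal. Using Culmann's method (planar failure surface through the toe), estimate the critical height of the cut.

Culmann's analysis gives the critical failure plane at α_cr = (β + φ')/2 = (57.0 + 11.9)/2 = 34.5°, and the critical height
H_c = (4c'/γ) · sinβ cosφ' / [1 − cos(β − φ')]
    = (4·15.8/18.7) · sin57.0°·cos11.9° / [1 − cos(45.1°)]
    = 3.380 · 0.8387·0.9785 / [1 − 0.7059]
    = 3.380 · 0.8206 / 0.2941
    = 9.43 m

H_c = 9.43 m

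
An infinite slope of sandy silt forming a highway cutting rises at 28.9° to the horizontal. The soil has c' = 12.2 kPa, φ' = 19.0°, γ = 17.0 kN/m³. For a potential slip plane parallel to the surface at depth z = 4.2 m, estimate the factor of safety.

For an infinite slope with a slip plane parallel to the surface (no pore pressure): FS = [c' + γz cos²β tanφ'] / [γz sinβ cosβ].
γz = 17.0·4.2 = 71.40 kN/m²
Numerator = 12.2 + 71.40·cos²28.9°·tan19.0° = 12.2 + 71.40·0.7664·0.3443 = 31.043 kPa
Denominator = 71.40·sin28.9°·cos28.9° = 71.40·0.4833·0.8755 = 30.209 kPa
FS = 31.043 / 30.209 = 1.028

FS = 1.03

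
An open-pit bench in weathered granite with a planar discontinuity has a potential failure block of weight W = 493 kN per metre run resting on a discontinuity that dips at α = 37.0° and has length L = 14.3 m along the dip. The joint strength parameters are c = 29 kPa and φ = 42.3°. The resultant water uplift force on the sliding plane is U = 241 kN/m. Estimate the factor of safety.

Resolving the block weight along and normal to the plane and applying the Mohr–Coulomb strength on the joint:
N' = W cosα − U = 493·cos37.0° − 241 = 152.7 kN/m
Driving force T = W sinα = 493·sin37.0° = 296.7 kN/m
Resisting force R = c·L + N'·tanφ = 29·14.3 + 152.7·tan42.3° = 414.7 + 139.0 = 553.7 kN/m
FS = R / T = 553.7 / 296.7 = 1.866

FS = 1.87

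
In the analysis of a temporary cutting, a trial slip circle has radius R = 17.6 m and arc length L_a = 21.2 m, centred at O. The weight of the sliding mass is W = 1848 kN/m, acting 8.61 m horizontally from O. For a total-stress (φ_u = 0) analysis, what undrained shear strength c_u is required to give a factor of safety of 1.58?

FS = c_u·L_a·R / (W·d), so c_u = FS·W·d / (L_a·R).
c_u = 1.58·1848·8.61 / (21.20·17.6) = 25139.8 / 373.12 = 67.38 kPa

c_u = 67.4 kPa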